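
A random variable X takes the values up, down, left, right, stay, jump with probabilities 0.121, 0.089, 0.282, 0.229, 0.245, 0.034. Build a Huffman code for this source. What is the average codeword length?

2.367 bits/symbol

Repeatedly combine the two least-probable nodes; the expected code length is the sum of the merged weights.
merge 17/500 + 89/1000 → 123/1000
merge 121/1000 + 123/1000 → 61/250
merge 229/1000 + 61/250 → 473/1000
merge 49/200 + 141/500 → 527/1000
merge 473/1000 + 527/1000 → 1
L = 123/1000 + 61/250 + 473/1000 + 527/1000 + 1 = 2367/1000 = 2.367 bits/symbol.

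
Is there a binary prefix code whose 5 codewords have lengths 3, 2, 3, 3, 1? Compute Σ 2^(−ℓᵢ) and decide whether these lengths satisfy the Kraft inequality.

With common denominator 2^3 = 8: Σ 2^(−ℓᵢ) = 1/8 + 2/8 + 1/8 + 1/8 + 4/8 = 9/8 = 1.125.
Kraft's inequality requires Σ ≤ 1; here Σ = 1.125 > 1, so no such prefix code exists.

1.125; no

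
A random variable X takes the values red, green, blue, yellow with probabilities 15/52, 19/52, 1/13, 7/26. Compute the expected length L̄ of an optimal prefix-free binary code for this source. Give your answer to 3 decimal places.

1.981 bits/symbol

Repeatedly combine the two least-probable nodes; the expected code length is the sum of the merged weights.
merge 1/13 + 7/26 → 9/26
merge 15/52 + 9/26 → 33/52
merge 19/52 + 33/52 → 1
L = 9/26 + 33/52 + 1 = 103/52 ≈ 1.981 bits/symbol.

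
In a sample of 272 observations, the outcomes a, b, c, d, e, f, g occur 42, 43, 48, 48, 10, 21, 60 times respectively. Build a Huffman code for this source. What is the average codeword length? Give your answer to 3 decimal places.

2.717 bits/symbol

Probabilities are the counts divided by 272.
Repeatedly combine the two least-probable nodes; the expected code length is the sum of the merged weights.
merge 5/136 + 21/272 → 31/272
merge 31/272 + 21/136 → 73/272
merge 43/272 + 3/17 → 91/272
merge 3/17 + 15/68 → 27/68
merge 73/272 + 91/272 → 41/68
merge 27/68 + 41/68 → 1
L = 31/272 + 73/272 + 91/272 + 27/68 + 41/68 + 1 = 739/272 ≈ 2.717 bits/symbol.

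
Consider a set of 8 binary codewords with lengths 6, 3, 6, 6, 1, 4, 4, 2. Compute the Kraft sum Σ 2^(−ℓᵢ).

With common denominator 2^6 = 64: Σ 2^(−ℓᵢ) = 1/64 + 8/64 + 1/64 + 1/64 + 32/64 + 4/64 + 4/64 + 16/64 = 67/64 = 1.046875.

1.046875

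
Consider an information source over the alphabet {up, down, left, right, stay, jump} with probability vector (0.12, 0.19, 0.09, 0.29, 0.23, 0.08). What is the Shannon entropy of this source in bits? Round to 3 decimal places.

H = −Σ pᵢ log₂ pᵢ.
−0.12·log₂(0.12) = 0.3671
−0.19·log₂(0.19) = 0.4552
−0.09·log₂(0.09) = 0.3127
−0.29·log₂(0.29) = 0.5179
−0.23·log₂(0.23) = 0.4877
−0.08·log₂(0.08) = 0.2915
Sum ≈ 2.4320 → 2.432 bits.

2.432 bits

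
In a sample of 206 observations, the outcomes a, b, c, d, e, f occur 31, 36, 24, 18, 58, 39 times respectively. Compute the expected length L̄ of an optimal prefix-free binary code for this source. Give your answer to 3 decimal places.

Probabilities are the counts divided by 206.
Repeatedly combine the two least-probable nodes; the expected code length is the sum of the merged weights.
merge 9/103 + 12/103 → 21/103
merge 31/206 + 18/103 → 67/206
merge 39/206 + 21/103 → 81/206
merge 29/103 + 67/206 → 125/206
merge 81/206 + 125/206 → 1
L = 21/103 + 67/206 + 81/206 + 125/206 + 1 = 521/206 ≈ 2.529 bits/symbol.

2.529 bits/symbol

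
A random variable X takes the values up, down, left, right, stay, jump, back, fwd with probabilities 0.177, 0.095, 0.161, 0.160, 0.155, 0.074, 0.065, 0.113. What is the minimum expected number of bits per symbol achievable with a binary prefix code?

2.962 bits/symbol

Repeatedly combine the two least-probable nodes; the expected code length is the sum of the merged weights.
merge 13/200 + 37/500 → 139/1000
merge 19/200 + 113/1000 → 26/125
merge 139/1000 + 31/200 → 147/500
merge 4/25 + 161/1000 → 321/1000
merge 177/1000 + 26/125 → 77/200
merge 147/500 + 321/1000 → 123/200
merge 77/200 + 123/200 → 1
L = 139/1000 + 26/125 + 147/500 + 321/1000 + 77/200 + 123/200 + 1 = 1481/500 = 2.962 bits/symbol.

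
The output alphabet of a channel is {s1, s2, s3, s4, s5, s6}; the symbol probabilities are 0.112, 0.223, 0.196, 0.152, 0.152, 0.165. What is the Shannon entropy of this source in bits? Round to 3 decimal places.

H = −Σ pᵢ log₂ pᵢ.
−0.112·log₂(0.112) = 0.3537
−0.223·log₂(0.223) = 0.4828
−0.196·log₂(0.196) = 0.4608
−0.152·log₂(0.152) = 0.4131
−0.152·log₂(0.152) = 0.4131
−0.165·log₂(0.165) = 0.4289
Sum ≈ 2.5525 → 2.552 bits.

2.552 bits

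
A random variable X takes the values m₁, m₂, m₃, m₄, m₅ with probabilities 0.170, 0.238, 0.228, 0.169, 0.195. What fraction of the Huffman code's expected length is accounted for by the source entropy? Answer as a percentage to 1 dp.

98.6%

Entropy H = −Σ p log₂ p ≈ 2.3071 bits.
Huffman merges: 169/1000+17/100→339/1000; 39/200+57/250→423/1000; 119/500+339/1000→577/1000; 423/1000+577/1000→1. L = 2339/1000 ≈ 2.3390.
Efficiency = H/L = 2.3071/2.3390 = 98.6%.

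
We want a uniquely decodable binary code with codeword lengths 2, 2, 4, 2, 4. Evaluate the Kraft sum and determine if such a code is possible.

With common denominator 2^4 = 16: Σ 2^(−ℓᵢ) = 4/16 + 4/16 + 1/16 + 4/16 + 1/16 = 14/16 = 0.875.
Kraft's inequality requires Σ ≤ 1; here Σ = 0.875 ≤ 1, so such a prefix code exists.

0.875; yes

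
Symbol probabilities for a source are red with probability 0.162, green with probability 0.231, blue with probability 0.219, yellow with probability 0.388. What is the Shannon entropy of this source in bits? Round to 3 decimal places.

H = −Σ pᵢ log₂ pᵢ.
−0.162·log₂(0.162) = 0.4254
−0.231·log₂(0.231) = 0.4883
−0.219·log₂(0.219) = 0.4798
−0.388·log₂(0.388) = 0.5300
Sum ≈ 1.9235 → 1.924 bits.

1.924 bits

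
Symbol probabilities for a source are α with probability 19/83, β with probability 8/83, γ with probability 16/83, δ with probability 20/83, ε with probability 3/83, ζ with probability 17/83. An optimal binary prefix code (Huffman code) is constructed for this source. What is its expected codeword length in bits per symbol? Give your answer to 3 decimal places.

2.458 bits/symbol

Repeatedly combine the two least-probable nodes; the expected code length is the sum of the merged weights.
merge 3/83 + 8/83 → 11/83
merge 11/83 + 16/83 → 27/83
merge 17/83 + 19/83 → 36/83
merge 20/83 + 27/83 → 47/83
merge 36/83 + 47/83 → 1
L = 11/83 + 27/83 + 36/83 + 47/83 + 1 = 204/83 ≈ 2.458 bits/symbol.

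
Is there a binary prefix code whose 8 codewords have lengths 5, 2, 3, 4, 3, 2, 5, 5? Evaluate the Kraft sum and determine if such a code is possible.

With common denominator 2^5 = 32: Σ 2^(−ℓᵢ) = 1/32 + 8/32 + 4/32 + 2/32 + 4/32 + 8/32 + 1/32 + 1/32 = 29/32 = 0.90625.
Kraft's inequality requires Σ ≤ 1; here Σ = 0.90625 ≤ 1, so such a prefix code exists.

0.90625; yes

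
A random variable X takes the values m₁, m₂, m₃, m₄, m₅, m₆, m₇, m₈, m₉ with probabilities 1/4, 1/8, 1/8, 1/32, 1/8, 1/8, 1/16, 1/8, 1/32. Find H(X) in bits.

Each probability is a power of 1/2, so log₂(1/p) is an integer.
H = Σ p·log₂(1/p) = 1/4·2 + 1/8·3 + 1/8·3 + 1/32·5 + 1/8·3 + 1/8·3 + 1/16·4 + 1/8·3 + 1/32·5 = 2.9375 bits.

2.9375 bits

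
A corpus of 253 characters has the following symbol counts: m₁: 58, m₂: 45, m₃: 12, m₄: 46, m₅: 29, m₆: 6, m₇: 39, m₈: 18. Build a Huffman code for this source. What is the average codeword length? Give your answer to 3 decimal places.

Probabilities are the counts divided by 253.
Repeatedly combine the two least-probable nodes; the expected code length is the sum of the merged weights.
merge 6/253 + 12/253 → 18/253
merge 18/253 + 18/253 → 36/253
merge 29/253 + 36/253 → 65/253
merge 39/253 + 45/253 → 84/253
merge 2/11 + 58/253 → 104/253
merge 65/253 + 84/253 → 149/253
merge 104/253 + 149/253 → 1
L = 18/253 + 36/253 + 65/253 + 84/253 + 104/253 + 149/253 + 1 = 709/253 ≈ 2.802 bits/symbol.

2.802 bits/symbol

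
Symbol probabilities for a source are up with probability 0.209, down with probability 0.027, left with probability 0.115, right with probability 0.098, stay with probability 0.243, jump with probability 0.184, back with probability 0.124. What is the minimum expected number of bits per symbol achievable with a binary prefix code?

2.673 bits/symbol

Repeatedly combine the two least-probable nodes; the expected code length is the sum of the merged weights.
merge 27/1000 + 49/500 → 1/8
merge 23/200 + 31/250 → 239/1000
merge 1/8 + 23/125 → 309/1000
merge 209/1000 + 239/1000 → 56/125
merge 243/1000 + 309/1000 → 69/125
merge 56/125 + 69/125 → 1
L = 1/8 + 239/1000 + 309/1000 + 56/125 + 69/125 + 1 = 2673/1000 = 2.673 bits/symbol.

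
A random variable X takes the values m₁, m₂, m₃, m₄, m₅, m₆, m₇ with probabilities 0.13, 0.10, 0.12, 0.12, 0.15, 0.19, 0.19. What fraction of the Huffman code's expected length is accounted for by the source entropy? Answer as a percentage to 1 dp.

98.6%

Entropy H = −Σ p log₂ p ≈ 2.7700 bits.
Huffman merges: 1/10+3/25→11/50; 3/25+13/100→1/4; 3/20+19/100→17/50; 19/100+11/50→41/100; 1/4+17/50→59/100; 41/100+59/100→1. L = 281/100 ≈ 2.8100.
Efficiency = H/L = 2.7700/2.8100 = 98.6%.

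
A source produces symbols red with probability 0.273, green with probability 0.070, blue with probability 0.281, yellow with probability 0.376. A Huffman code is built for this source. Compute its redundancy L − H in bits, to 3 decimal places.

Entropy H = −Σ p log₂ p ≈ 1.8251 bits.
Huffman merges: 7/100+273/1000→343/1000; 281/1000+343/1000→78/125; 47/125+78/125→1. L = 1967/1000 ≈ 1.9670.
L − H = 1.9670 − 1.8251 = 0.142 bits.

0.142 bits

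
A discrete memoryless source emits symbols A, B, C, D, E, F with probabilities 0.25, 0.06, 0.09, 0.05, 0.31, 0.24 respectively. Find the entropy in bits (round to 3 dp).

H = −Σ pᵢ log₂ pᵢ.
−0.25·log₂(0.25) = 0.5000
−0.06·log₂(0.06) = 0.2435
−0.09·log₂(0.09) = 0.3127
−0.05·log₂(0.05) = 0.2161
−0.31·log₂(0.31) = 0.5238
−0.24·log₂(0.24) = 0.4941
Sum ≈ 2.2902 → 2.290 bits.

2.290 bits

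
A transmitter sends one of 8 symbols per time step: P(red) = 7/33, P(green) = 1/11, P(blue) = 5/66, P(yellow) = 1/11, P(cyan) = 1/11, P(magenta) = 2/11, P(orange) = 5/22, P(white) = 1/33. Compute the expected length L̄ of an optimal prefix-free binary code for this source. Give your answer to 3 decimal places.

Repeatedly combine the two least-probable nodes; the expected code length is the sum of the merged weights.
merge 1/33 + 5/66 → 7/66
merge 1/11 + 1/11 → 2/11
merge 1/11 + 7/66 → 13/66
merge 2/11 + 2/11 → 4/11
merge 13/66 + 7/33 → 9/22
merge 5/22 + 4/11 → 13/22
merge 9/22 + 13/22 → 1
L = 7/66 + 2/11 + 13/66 + 4/11 + 9/22 + 13/22 + 1 = 94/33 ≈ 2.848 bits/symbol.

2.848 bits/symbol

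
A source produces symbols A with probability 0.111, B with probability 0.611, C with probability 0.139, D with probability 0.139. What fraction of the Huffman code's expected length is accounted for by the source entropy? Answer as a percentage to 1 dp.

96.3%

Entropy H = −Σ p log₂ p ≈ 1.5777 bits.
Huffman merges: 111/1000+139/1000→1/4; 139/1000+1/4→389/1000; 389/1000+611/1000→1. L = 1639/1000 ≈ 1.6390.
Efficiency = H/L = 1.5777/1.6390 = 96.3%.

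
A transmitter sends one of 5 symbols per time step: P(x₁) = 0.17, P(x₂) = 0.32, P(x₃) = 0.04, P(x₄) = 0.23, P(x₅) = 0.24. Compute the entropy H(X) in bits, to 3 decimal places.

2.128 bits

H = −Σ pᵢ log₂ pᵢ.
−0.17·log₂(0.17) = 0.4346
−0.32·log₂(0.32) = 0.5260
−0.04·log₂(0.04) = 0.1858
−0.23·log₂(0.23) = 0.4877
−0.24·log₂(0.24) = 0.4941
Sum ≈ 2.1282 → 2.128 bits.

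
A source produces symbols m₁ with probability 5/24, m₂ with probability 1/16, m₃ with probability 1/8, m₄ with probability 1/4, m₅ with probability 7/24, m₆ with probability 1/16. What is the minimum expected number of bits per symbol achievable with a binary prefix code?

2.375 bits/symbol

Repeatedly combine the two least-probable nodes; the expected code length is the sum of the merged weights.
merge 1/16 + 1/16 → 1/8
merge 1/8 + 1/8 → 1/4
merge 5/24 + 1/4 → 11/24
merge 1/4 + 7/24 → 13/24
merge 11/24 + 13/24 → 1
L = 1/8 + 1/4 + 11/24 + 13/24 + 1 = 19/8 = 2.375 bits/symbol.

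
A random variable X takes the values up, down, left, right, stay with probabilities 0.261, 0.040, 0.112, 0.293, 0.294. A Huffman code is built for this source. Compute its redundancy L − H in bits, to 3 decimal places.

Entropy H = −Σ p log₂ p ≈ 2.0834 bits.
Huffman merges: 1/25+14/125→19/125; 19/125+261/1000→413/1000; 293/1000+147/500→587/1000; 413/1000+587/1000→1. L = 269/125 ≈ 2.1520.
L − H = 2.1520 − 2.0834 = 0.069 bits.

0.069 bits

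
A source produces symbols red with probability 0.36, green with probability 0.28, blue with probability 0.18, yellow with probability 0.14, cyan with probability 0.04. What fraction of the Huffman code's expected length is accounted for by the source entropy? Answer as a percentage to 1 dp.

95.1%

Entropy H = −Σ p log₂ p ≈ 2.0730 bits.
Huffman merges: 1/25+7/50→9/50; 9/50+9/50→9/25; 7/25+9/25→16/25; 9/25+16/25→1. L = 109/50 ≈ 2.1800.
Efficiency = H/L = 2.0730/2.1800 = 95.1%.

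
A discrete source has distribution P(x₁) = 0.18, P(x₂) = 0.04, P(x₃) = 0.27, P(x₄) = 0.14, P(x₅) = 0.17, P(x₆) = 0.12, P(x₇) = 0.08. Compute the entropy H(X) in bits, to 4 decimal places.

H = −Σ pᵢ log₂ pᵢ.
−0.18·log₂(0.18) = 0.4453
−0.04·log₂(0.04) = 0.1858
−0.27·log₂(0.27) = 0.5100
−0.14·log₂(0.14) = 0.3971
−0.17·log₂(0.17) = 0.4346
−0.12·log₂(0.12) = 0.3671
−0.08·log₂(0.08) = 0.2915
Sum ≈ 2.6314 → 2.6314 bits.

2.6314 bits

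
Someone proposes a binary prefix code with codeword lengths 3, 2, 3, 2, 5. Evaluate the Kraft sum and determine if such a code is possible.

With common denominator 2^5 = 32: Σ 2^(−ℓᵢ) = 4/32 + 8/32 + 4/32 + 8/32 + 1/32 = 25/32 = 0.78125.
Kraft's inequality requires Σ ≤ 1; here Σ = 0.78125 ≤ 1, so such a prefix code exists.

0.78125; yes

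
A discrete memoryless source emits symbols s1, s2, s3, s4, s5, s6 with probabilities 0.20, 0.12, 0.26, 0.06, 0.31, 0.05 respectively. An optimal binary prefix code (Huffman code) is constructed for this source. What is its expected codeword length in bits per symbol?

2.34 bits/symbol

Repeatedly combine the two least-probable nodes; the expected code length is the sum of the merged weights.
merge 1/20 + 3/50 → 11/100
merge 11/100 + 3/25 → 23/100
merge 1/5 + 23/100 → 43/100
merge 13/50 + 31/100 → 57/100
merge 43/100 + 57/100 → 1
L = 11/100 + 23/100 + 43/100 + 57/100 + 1 = 117/50 = 2.34 bits/symbol.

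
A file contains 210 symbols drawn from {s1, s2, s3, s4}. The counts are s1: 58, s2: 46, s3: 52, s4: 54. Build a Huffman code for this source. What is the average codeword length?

2 bits/symbol

Probabilities are the counts divided by 210.
Repeatedly combine the two least-probable nodes; the expected code length is the sum of the merged weights.
merge 23/105 + 26/105 → 7/15
merge 9/35 + 29/105 → 8/15
merge 7/15 + 8/15 → 1
L = 7/15 + 8/15 + 1 = 2 bits/symbol.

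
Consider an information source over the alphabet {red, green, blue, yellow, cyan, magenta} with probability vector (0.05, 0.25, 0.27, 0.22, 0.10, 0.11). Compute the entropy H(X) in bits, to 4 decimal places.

2.3892 bits

H = −Σ pᵢ log₂ pᵢ.
−0.05·log₂(0.05) = 0.2161
−0.25·log₂(0.25) = 0.5000
−0.27·log₂(0.27) = 0.5100
−0.22·log₂(0.22) = 0.4806
−0.10·log₂(0.10) = 0.3322
−0.11·log₂(0.11) = 0.3503
Sum ≈ 2.3892 → 2.3892 bits.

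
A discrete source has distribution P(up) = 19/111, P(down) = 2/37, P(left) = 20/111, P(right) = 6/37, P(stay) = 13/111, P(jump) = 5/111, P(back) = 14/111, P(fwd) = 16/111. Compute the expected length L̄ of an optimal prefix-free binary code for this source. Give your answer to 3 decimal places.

2.919 bits/symbol

Repeatedly combine the two least-probable nodes; the expected code length is the sum of the merged weights.
merge 5/111 + 2/37 → 11/111
merge 11/111 + 13/111 → 8/37
merge 14/111 + 16/111 → 10/37
merge 6/37 + 19/111 → 1/3
merge 20/111 + 8/37 → 44/111
merge 10/37 + 1/3 → 67/111
merge 44/111 + 67/111 → 1
L = 11/111 + 8/37 + 10/37 + 1/3 + 44/111 + 67/111 + 1 = 108/37 ≈ 2.919 bits/symbol.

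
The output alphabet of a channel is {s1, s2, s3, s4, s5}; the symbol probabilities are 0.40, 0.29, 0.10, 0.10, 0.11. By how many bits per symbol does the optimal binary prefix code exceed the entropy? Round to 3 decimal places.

Entropy H = −Σ p log₂ p ≈ 2.0613 bits.
Huffman merges: 1/10+1/10→1/5; 11/100+1/5→31/100; 29/100+31/100→3/5; 2/5+3/5→1. L = 211/100 ≈ 2.1100.
L − H = 2.1100 − 2.0613 = 0.049 bits.

0.049 bits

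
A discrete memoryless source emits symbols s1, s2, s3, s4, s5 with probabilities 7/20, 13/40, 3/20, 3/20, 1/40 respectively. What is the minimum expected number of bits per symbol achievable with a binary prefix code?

Repeatedly combine the two least-probable nodes; the expected code length is the sum of the merged weights.
merge 1/40 + 3/20 → 7/40
merge 3/20 + 7/40 → 13/40
merge 13/40 + 13/40 → 13/20
merge 7/20 + 13/20 → 1
L = 7/40 + 13/40 + 13/20 + 1 = 43/20 = 2.15 bits/symbol.

2.15 bits/symbol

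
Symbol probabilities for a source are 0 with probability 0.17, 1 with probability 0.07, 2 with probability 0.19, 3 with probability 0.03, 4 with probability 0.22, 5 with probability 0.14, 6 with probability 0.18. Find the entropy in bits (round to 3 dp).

2.633 bits

H = −Σ pᵢ log₂ pᵢ.
−0.17·log₂(0.17) = 0.4346
−0.07·log₂(0.07) = 0.2686
−0.19·log₂(0.19) = 0.4552
−0.03·log₂(0.03) = 0.1518
−0.22·log₂(0.22) = 0.4806
−0.14·log₂(0.14) = 0.3971
−0.18·log₂(0.18) = 0.4453
Sum ≈ 2.6331 → 2.633 bits.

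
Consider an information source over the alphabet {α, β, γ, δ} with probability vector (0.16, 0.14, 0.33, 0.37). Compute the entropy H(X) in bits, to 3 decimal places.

1.879 bits

H = −Σ pᵢ log₂ pᵢ.
−0.16·log₂(0.16) = 0.4230
−0.14·log₂(0.14) = 0.3971
−0.33·log₂(0.33) = 0.5278
−0.37·log₂(0.37) = 0.5307
Sum ≈ 1.8787 → 1.879 bits.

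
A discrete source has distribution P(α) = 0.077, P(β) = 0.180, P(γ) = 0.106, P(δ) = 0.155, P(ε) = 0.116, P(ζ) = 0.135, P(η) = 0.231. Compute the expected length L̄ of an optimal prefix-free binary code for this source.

Repeatedly combine the two least-probable nodes; the expected code length is the sum of the merged weights.
merge 77/1000 + 53/500 → 183/1000
merge 29/250 + 27/200 → 251/1000
merge 31/200 + 9/50 → 67/200
merge 183/1000 + 231/1000 → 207/500
merge 251/1000 + 67/200 → 293/500
merge 207/500 + 293/500 → 1
L = 183/1000 + 251/1000 + 67/200 + 207/500 + 293/500 + 1 = 2769/1000 = 2.769 bits/symbol.

2.769 bits/symbol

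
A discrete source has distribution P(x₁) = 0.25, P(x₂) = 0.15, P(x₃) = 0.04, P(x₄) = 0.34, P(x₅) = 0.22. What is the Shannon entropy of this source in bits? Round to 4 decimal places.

H = −Σ pᵢ log₂ pᵢ.
−0.25·log₂(0.25) = 0.5000
−0.15·log₂(0.15) = 0.4105
−0.04·log₂(0.04) = 0.1858
−0.34·log₂(0.34) = 0.5292
−0.22·log₂(0.22) = 0.4806
Sum ≈ 2.1060 → 2.1060 bits.

2.1060 bits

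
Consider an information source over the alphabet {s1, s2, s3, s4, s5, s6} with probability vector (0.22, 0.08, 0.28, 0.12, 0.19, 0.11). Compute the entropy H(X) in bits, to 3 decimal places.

2.459 bits

H = −Σ pᵢ log₂ pᵢ.
−0.22·log₂(0.22) = 0.4806
−0.08·log₂(0.08) = 0.2915
−0.28·log₂(0.28) = 0.5142
−0.12·log₂(0.12) = 0.3671
−0.19·log₂(0.19) = 0.4552
−0.11·log₂(0.11) = 0.3503
Sum ≈ 2.4589 → 2.459 bits.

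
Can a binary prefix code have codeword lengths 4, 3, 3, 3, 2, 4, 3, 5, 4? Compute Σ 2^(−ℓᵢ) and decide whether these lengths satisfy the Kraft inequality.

With common denominator 2^5 = 32: Σ 2^(−ℓᵢ) = 2/32 + 4/32 + 4/32 + 4/32 + 8/32 + 2/32 + 4/32 + 1/32 + 2/32 = 31/32 = 0.96875.
Kraft's inequality requires Σ ≤ 1; here Σ = 0.96875 ≤ 1, so such a prefix code exists.

0.96875; yes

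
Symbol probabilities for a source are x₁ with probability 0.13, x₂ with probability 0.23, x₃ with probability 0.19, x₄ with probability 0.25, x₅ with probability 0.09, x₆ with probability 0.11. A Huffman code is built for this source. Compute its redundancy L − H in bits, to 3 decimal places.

0.032 bits

Entropy H = −Σ p log₂ p ≈ 2.4885 bits.
Huffman merges: 9/100+11/100→1/5; 13/100+19/100→8/25; 1/5+23/100→43/100; 1/4+8/25→57/100; 43/100+57/100→1. L = 63/25 ≈ 2.5200.
L − H = 2.5200 − 2.4885 = 0.032 bits.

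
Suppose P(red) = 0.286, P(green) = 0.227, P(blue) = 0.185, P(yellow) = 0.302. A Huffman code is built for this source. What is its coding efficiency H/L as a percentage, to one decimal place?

Entropy H = −Σ p log₂ p ≈ 1.9741 bits.
Huffman merges: 37/200+227/1000→103/250; 143/500+151/500→147/250; 103/250+147/250→1. L = 2 ≈ 2.0000.
Efficiency = H/L = 1.9741/2.0000 = 98.7%.

98.7%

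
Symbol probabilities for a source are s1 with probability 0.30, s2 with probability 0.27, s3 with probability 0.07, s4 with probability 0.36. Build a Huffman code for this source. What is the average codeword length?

Repeatedly combine the two least-probable nodes; the expected code length is the sum of the merged weights.
merge 7/100 + 27/100 → 17/50
merge 3/10 + 17/50 → 16/25
merge 9/25 + 16/25 → 1
L = 17/50 + 16/25 + 1 = 99/50 = 1.98 bits/symbol.

1.98 bits/symbol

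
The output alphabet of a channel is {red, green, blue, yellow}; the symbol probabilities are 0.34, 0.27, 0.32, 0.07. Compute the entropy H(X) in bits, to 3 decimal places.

1.834 bits

H = −Σ pᵢ log₂ pᵢ.
−0.34·log₂(0.34) = 0.5292
−0.27·log₂(0.27) = 0.5100
−0.32·log₂(0.32) = 0.5260
−0.07·log₂(0.07) = 0.2686
Sum ≈ 1.8338 → 1.834 bits.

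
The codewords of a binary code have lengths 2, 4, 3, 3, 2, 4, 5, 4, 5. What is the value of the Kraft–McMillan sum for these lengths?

1

With common denominator 2^5 = 32: Σ 2^(−ℓᵢ) = 8/32 + 2/32 + 4/32 + 4/32 + 8/32 + 2/32 + 1/32 + 2/32 + 1/32 = 32/32 = 1.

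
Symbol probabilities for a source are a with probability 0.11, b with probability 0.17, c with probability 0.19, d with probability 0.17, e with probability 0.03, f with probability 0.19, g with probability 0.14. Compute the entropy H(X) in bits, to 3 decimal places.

H = −Σ pᵢ log₂ pᵢ.
−0.11·log₂(0.11) = 0.3503
−0.17·log₂(0.17) = 0.4346
−0.19·log₂(0.19) = 0.4552
−0.17·log₂(0.17) = 0.4346
−0.03·log₂(0.03) = 0.1518
−0.19·log₂(0.19) = 0.4552
−0.14·log₂(0.14) = 0.3971
Sum ≈ 2.6788 → 2.679 bits.

2.679 bits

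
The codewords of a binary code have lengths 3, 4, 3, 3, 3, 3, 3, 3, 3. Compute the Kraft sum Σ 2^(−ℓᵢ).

1.0625

With common denominator 2^4 = 16: Σ 2^(−ℓᵢ) = 2/16 + 1/16 + 2/16 + 2/16 + 2/16 + 2/16 + 2/16 + 2/16 + 2/16 = 17/16 = 1.0625.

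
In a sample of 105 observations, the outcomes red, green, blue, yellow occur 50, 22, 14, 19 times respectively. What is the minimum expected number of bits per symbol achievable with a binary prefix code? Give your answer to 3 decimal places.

1.838 bits/symbol

Probabilities are the counts divided by 105.
Repeatedly combine the two least-probable nodes; the expected code length is the sum of the merged weights.
merge 2/15 + 19/105 → 11/35
merge 22/105 + 11/35 → 11/21
merge 10/21 + 11/21 → 1
L = 11/35 + 11/21 + 1 = 193/105 ≈ 1.838 bits/symbol.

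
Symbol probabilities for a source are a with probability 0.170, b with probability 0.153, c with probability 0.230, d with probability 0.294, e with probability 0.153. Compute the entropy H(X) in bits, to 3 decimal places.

2.270 bits

H = −Σ pᵢ log₂ pᵢ.
−0.170·log₂(0.170) = 0.4346
−0.153·log₂(0.153) = 0.4144
−0.230·log₂(0.230) = 0.4877
−0.294·log₂(0.294) = 0.5192
−0.153·log₂(0.153) = 0.4144
Sum ≈ 2.2703 → 2.270 bits.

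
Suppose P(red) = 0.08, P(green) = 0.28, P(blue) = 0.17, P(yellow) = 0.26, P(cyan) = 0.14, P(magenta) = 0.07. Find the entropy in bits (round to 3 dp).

2.411 bits

H = −Σ pᵢ log₂ pᵢ.
−0.08·log₂(0.08) = 0.2915
−0.28·log₂(0.28) = 0.5142
−0.17·log₂(0.17) = 0.4346
−0.26·log₂(0.26) = 0.5053
−0.14·log₂(0.14) = 0.3971
−0.07·log₂(0.07) = 0.2686
Sum ≈ 2.4113 → 2.411 bits.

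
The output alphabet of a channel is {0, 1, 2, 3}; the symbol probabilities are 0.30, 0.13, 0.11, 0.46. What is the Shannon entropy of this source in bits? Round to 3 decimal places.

1.769 bits

H = −Σ pᵢ log₂ pᵢ.
−0.30·log₂(0.30) = 0.5211
−0.13·log₂(0.13) = 0.3826
−0.11·log₂(0.11) = 0.3503
−0.46·log₂(0.46) = 0.5153
Sum ≈ 1.7694 → 1.769 bits.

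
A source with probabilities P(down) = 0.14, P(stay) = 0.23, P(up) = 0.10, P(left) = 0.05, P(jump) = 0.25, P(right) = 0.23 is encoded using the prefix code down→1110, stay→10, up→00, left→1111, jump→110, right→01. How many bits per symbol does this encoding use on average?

L̄ = Σ pᵢ·ℓᵢ = 0.14·4 + 0.23·2 + 0.10·2 + 0.05·4 + 0.25·3 + 0.23·2 = 2.63 bits/symbol.

2.63 bits/symbol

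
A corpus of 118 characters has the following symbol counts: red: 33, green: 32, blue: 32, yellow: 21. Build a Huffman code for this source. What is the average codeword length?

2 bits/symbol

Probabilities are the counts divided by 118.
Repeatedly combine the two least-probable nodes; the expected code length is the sum of the merged weights.
merge 21/118 + 16/59 → 53/118
merge 16/59 + 33/118 → 65/118
merge 53/118 + 65/118 → 1
L = 53/118 + 65/118 + 1 = 2 bits/symbol.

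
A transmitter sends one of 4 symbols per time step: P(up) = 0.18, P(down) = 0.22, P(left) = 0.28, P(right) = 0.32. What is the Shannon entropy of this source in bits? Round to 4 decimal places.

1.9661 bits

H = −Σ pᵢ log₂ pᵢ.
−0.18·log₂(0.18) = 0.4453
−0.22·log₂(0.22) = 0.4806
−0.28·log₂(0.28) = 0.5142
−0.32·log₂(0.32) = 0.5260
Sum ≈ 1.9661 → 1.9661 bits.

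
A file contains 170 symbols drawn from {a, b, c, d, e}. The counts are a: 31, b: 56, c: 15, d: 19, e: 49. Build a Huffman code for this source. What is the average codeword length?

Probabilities are the counts divided by 170.
Repeatedly combine the two least-probable nodes; the expected code length is the sum of the merged weights.
merge 3/34 + 19/170 → 1/5
merge 31/170 + 1/5 → 13/34
merge 49/170 + 28/85 → 21/34
merge 13/34 + 21/34 → 1
L = 1/5 + 13/34 + 21/34 + 1 = 11/5 = 2.2 bits/symbol.

2.2 bits/symbol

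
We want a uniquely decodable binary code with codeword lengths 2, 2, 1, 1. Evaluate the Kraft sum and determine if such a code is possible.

1.5; no

With common denominator 2^2 = 4: Σ 2^(−ℓᵢ) = 1/4 + 1/4 + 2/4 + 2/4 = 6/4 = 1.5.
Kraft's inequality requires Σ ≤ 1; here Σ = 1.5 > 1, so no such prefix code exists.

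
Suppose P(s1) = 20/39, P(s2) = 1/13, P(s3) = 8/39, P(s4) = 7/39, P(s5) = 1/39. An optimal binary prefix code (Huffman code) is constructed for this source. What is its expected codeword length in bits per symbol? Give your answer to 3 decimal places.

Repeatedly combine the two least-probable nodes; the expected code length is the sum of the merged weights.
merge 1/39 + 1/13 → 4/39
merge 4/39 + 7/39 → 11/39
merge 8/39 + 11/39 → 19/39
merge 19/39 + 20/39 → 1
L = 4/39 + 11/39 + 19/39 + 1 = 73/39 ≈ 1.872 bits/symbol.

1.872 bits/symbol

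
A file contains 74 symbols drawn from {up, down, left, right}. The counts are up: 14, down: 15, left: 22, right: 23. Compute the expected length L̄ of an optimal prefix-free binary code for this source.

Probabilities are the counts divided by 74.
Repeatedly combine the two least-probable nodes; the expected code length is the sum of the merged weights.
merge 7/37 + 15/74 → 29/74
merge 11/37 + 23/74 → 45/74
merge 29/74 + 45/74 → 1
L = 29/74 + 45/74 + 1 = 2 bits/symbol.

2 bits/symbol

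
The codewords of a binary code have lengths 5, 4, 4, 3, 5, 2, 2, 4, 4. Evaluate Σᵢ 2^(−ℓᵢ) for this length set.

0.9375

With common denominator 2^5 = 32: Σ 2^(−ℓᵢ) = 1/32 + 2/32 + 2/32 + 4/32 + 1/32 + 8/32 + 8/32 + 2/32 + 2/32 = 30/32 = 0.9375.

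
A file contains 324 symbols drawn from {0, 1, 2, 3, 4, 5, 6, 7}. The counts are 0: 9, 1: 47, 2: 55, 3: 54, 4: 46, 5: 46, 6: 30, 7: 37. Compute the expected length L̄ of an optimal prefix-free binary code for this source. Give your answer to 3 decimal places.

2.951 bits/symbol

Probabilities are the counts divided by 324.
Repeatedly combine the two least-probable nodes; the expected code length is the sum of the merged weights.
merge 1/36 + 5/54 → 13/108
merge 37/324 + 13/108 → 19/81
merge 23/162 + 23/162 → 23/81
merge 47/324 + 1/6 → 101/324
merge 55/324 + 19/81 → 131/324
merge 23/81 + 101/324 → 193/324
merge 131/324 + 193/324 → 1
L = 13/108 + 19/81 + 23/81 + 101/324 + 131/324 + 193/324 + 1 = 239/81 ≈ 2.951 bits/symbol.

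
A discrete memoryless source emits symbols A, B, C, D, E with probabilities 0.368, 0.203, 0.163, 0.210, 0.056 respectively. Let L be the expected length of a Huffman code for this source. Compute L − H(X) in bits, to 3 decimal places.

Entropy H = −Σ p log₂ p ≈ 2.1300 bits.
Huffman merges: 7/125+163/1000→219/1000; 203/1000+21/100→413/1000; 219/1000+46/125→587/1000; 413/1000+587/1000→1. L = 2219/1000 ≈ 2.2190.
L − H = 2.2190 − 2.1300 = 0.089 bits.

0.089 bits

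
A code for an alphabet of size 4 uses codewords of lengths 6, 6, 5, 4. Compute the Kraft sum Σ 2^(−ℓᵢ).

0.125

With common denominator 2^6 = 64: Σ 2^(−ℓᵢ) = 1/64 + 1/64 + 2/64 + 4/64 = 8/64 = 0.125.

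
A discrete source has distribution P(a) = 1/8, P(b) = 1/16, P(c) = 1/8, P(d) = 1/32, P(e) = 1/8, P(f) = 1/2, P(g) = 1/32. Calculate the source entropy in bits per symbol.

2.1875 bits

Each probability is a power of 1/2, so log₂(1/p) is an integer.
H = Σ p·log₂(1/p) = 1/8·3 + 1/16·4 + 1/8·3 + 1/32·5 + 1/8·3 + 1/2·1 + 1/32·5 = 2.1875 bits.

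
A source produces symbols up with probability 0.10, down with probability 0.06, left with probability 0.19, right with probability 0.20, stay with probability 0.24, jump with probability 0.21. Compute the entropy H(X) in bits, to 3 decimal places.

H = −Σ pᵢ log₂ pᵢ.
−0.10·log₂(0.10) = 0.3322
−0.06·log₂(0.06) = 0.2435
−0.19·log₂(0.19) = 0.4552
−0.20·log₂(0.20) = 0.4644
−0.24·log₂(0.24) = 0.4941
−0.21·log₂(0.21) = 0.4728
Sum ≈ 2.4623 → 2.462 bits.

2.462 bits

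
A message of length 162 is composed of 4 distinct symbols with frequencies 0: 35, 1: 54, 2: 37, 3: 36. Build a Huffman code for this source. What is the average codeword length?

Probabilities are the counts divided by 162.
Repeatedly combine the two least-probable nodes; the expected code length is the sum of the merged weights.
merge 35/162 + 2/9 → 71/162
merge 37/162 + 1/3 → 91/162
merge 71/162 + 91/162 → 1
L = 71/162 + 91/162 + 1 = 2 bits/symbol.

2 bits/symbol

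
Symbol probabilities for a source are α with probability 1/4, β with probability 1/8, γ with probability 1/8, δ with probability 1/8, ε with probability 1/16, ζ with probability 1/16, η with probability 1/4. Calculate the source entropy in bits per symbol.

Each probability is a power of 1/2, so log₂(1/p) is an integer.
H = Σ p·log₂(1/p) = 1/4·2 + 1/8·3 + 1/8·3 + 1/8·3 + 1/16·4 + 1/16·4 + 1/4·2 = 2.625 bits.

2.625 bits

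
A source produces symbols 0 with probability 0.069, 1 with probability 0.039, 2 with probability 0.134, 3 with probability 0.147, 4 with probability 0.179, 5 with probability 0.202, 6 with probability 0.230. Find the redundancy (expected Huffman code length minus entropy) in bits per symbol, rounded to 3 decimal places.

0.034 bits

Entropy H = −Σ p log₂ p ≈ 2.6419 bits.
Huffman merges: 39/1000+69/1000→27/250; 27/250+67/500→121/500; 147/1000+179/1000→163/500; 101/500+23/100→54/125; 121/500+163/500→71/125; 54/125+71/125→1. L = 669/250 ≈ 2.6760.
L − H = 2.6760 − 2.6419 = 0.034 bits.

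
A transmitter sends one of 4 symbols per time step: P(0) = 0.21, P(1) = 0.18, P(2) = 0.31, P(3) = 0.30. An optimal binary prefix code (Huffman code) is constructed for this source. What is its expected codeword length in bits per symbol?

2 bits/symbol

Repeatedly combine the two least-probable nodes; the expected code length is the sum of the merged weights.
merge 9/50 + 21/100 → 39/100
merge 3/10 + 31/100 → 61/100
merge 39/100 + 61/100 → 1
L = 39/100 + 61/100 + 1 = 2 bits/symbol.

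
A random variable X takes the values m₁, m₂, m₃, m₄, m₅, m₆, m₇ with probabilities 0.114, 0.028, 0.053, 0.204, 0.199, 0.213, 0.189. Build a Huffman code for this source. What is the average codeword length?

2.66 bits/symbol

Repeatedly combine the two least-probable nodes; the expected code length is the sum of the merged weights.
merge 7/250 + 53/1000 → 81/1000
merge 81/1000 + 57/500 → 39/200
merge 189/1000 + 39/200 → 48/125
merge 199/1000 + 51/250 → 403/1000
merge 213/1000 + 48/125 → 597/1000
merge 403/1000 + 597/1000 → 1
L = 81/1000 + 39/200 + 48/125 + 403/1000 + 597/1000 + 1 = 133/50 = 2.66 bits/symbol.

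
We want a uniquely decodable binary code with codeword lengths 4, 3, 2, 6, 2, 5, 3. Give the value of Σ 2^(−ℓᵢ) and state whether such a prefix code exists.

With common denominator 2^6 = 64: Σ 2^(−ℓᵢ) = 4/64 + 8/64 + 16/64 + 1/64 + 16/64 + 2/64 + 8/64 = 55/64 = 0.859375.
Kraft's inequality requires Σ ≤ 1; here Σ = 0.859375 ≤ 1, so such a prefix code exists.

0.859375; yes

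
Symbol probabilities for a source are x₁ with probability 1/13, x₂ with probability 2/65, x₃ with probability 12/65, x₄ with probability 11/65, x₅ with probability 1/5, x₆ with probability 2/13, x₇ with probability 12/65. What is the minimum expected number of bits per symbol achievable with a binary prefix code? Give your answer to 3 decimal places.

Repeatedly combine the two least-probable nodes; the expected code length is the sum of the merged weights.
merge 2/65 + 1/13 → 7/65
merge 7/65 + 2/13 → 17/65
merge 11/65 + 12/65 → 23/65
merge 12/65 + 1/5 → 5/13
merge 17/65 + 23/65 → 8/13
merge 5/13 + 8/13 → 1
L = 7/65 + 17/65 + 23/65 + 5/13 + 8/13 + 1 = 177/65 ≈ 2.723 bits/symbol.

2.723 bits/symbol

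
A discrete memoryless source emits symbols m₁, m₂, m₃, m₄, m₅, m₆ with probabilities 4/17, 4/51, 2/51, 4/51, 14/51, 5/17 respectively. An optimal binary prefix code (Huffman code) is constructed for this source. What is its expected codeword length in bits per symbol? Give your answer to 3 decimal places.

Repeatedly combine the two least-probable nodes; the expected code length is the sum of the merged weights.
merge 2/51 + 4/51 → 2/17
merge 4/51 + 2/17 → 10/51
merge 10/51 + 4/17 → 22/51
merge 14/51 + 5/17 → 29/51
merge 22/51 + 29/51 → 1
L = 2/17 + 10/51 + 22/51 + 29/51 + 1 = 118/51 ≈ 2.314 bits/symbol.

2.314 bits/symbol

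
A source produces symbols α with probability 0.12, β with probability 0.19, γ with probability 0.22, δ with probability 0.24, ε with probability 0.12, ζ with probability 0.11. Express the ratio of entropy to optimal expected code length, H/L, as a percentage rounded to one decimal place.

Entropy H = −Σ p log₂ p ≈ 2.5144 bits.
Huffman merges: 11/100+3/25→23/100; 3/25+19/100→31/100; 11/50+23/100→9/20; 6/25+31/100→11/20; 9/20+11/20→1. L = 127/50 ≈ 2.5400.
Efficiency = H/L = 2.5144/2.5400 = 99.0%.

99.0%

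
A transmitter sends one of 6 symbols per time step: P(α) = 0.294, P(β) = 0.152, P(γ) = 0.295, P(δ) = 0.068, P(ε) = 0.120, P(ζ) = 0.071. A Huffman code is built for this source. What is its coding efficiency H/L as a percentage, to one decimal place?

Entropy H = −Σ p log₂ p ≈ 2.3536 bits.
Huffman merges: 17/250+71/1000→139/1000; 3/25+139/1000→259/1000; 19/125+259/1000→411/1000; 147/500+59/200→589/1000; 411/1000+589/1000→1. L = 1199/500 ≈ 2.3980.
Efficiency = H/L = 2.3536/2.3980 = 98.2%.

98.2%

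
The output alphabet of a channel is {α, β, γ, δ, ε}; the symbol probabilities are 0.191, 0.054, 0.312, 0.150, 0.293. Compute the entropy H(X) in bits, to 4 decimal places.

H = −Σ pᵢ log₂ pᵢ.
−0.191·log₂(0.191) = 0.4562
−0.054·log₂(0.054) = 0.2274
−0.312·log₂(0.312) = 0.5243
−0.150·log₂(0.150) = 0.4105
−0.293·log₂(0.293) = 0.5189
Sum ≈ 2.1373 → 2.1373 bits.

2.1373 bits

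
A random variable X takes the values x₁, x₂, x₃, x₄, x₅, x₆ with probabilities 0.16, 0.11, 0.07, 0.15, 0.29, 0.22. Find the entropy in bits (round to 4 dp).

2.4509 bits

H = −Σ pᵢ log₂ pᵢ.
−0.16·log₂(0.16) = 0.4230
−0.11·log₂(0.11) = 0.3503
−0.07·log₂(0.07) = 0.2686
−0.15·log₂(0.15) = 0.4105
−0.29·log₂(0.29) = 0.5179
−0.22·log₂(0.22) = 0.4806
Sum ≈ 2.4509 → 2.4509 bits.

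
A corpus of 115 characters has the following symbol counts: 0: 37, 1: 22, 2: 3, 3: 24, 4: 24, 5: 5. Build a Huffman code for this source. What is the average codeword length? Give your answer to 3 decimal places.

2.330 bits/symbol

Probabilities are the counts divided by 115.
Repeatedly combine the two least-probable nodes; the expected code length is the sum of the merged weights.
merge 3/115 + 1/23 → 8/115
merge 8/115 + 22/115 → 6/23
merge 24/115 + 24/115 → 48/115
merge 6/23 + 37/115 → 67/115
merge 48/115 + 67/115 → 1
L = 8/115 + 6/23 + 48/115 + 67/115 + 1 = 268/115 ≈ 2.330 bits/symbol.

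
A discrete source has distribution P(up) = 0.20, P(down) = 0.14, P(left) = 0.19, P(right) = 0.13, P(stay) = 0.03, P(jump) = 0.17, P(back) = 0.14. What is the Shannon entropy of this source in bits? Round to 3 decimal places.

H = −Σ pᵢ log₂ pᵢ.
−0.20·log₂(0.20) = 0.4644
−0.14·log₂(0.14) = 0.3971
−0.19·log₂(0.19) = 0.4552
−0.13·log₂(0.13) = 0.3826
−0.03·log₂(0.03) = 0.1518
−0.17·log₂(0.17) = 0.4346
−0.14·log₂(0.14) = 0.3971
Sum ≈ 2.6828 → 2.683 bits.

2.683 bits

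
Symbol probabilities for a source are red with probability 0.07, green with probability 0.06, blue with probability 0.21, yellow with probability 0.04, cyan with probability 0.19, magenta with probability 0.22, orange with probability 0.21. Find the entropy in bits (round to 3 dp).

H = −Σ pᵢ log₂ pᵢ.
−0.07·log₂(0.07) = 0.2686
−0.06·log₂(0.06) = 0.2435
−0.21·log₂(0.21) = 0.4728
−0.04·log₂(0.04) = 0.1858
−0.19·log₂(0.19) = 0.4552
−0.22·log₂(0.22) = 0.4806
−0.21·log₂(0.21) = 0.4728
Sum ≈ 2.5793 → 2.579 bits.

2.579 bits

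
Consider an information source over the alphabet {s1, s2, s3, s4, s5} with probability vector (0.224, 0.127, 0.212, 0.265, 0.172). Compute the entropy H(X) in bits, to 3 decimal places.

2.281 bits

H = −Σ pᵢ log₂ pᵢ.
−0.224·log₂(0.224) = 0.4835
−0.127·log₂(0.127) = 0.3781
−0.212·log₂(0.212) = 0.4744
−0.265·log₂(0.265) = 0.5077
−0.172·log₂(0.172) = 0.4368
Sum ≈ 2.2805 → 2.281 bits.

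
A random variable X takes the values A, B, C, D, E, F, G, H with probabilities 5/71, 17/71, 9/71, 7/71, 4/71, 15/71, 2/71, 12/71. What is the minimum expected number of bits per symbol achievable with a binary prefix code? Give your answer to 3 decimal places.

2.789 bits/symbol

Repeatedly combine the two least-probable nodes; the expected code length is the sum of the merged weights.
merge 2/71 + 4/71 → 6/71
merge 5/71 + 6/71 → 11/71
merge 7/71 + 9/71 → 16/71
merge 11/71 + 12/71 → 23/71
merge 15/71 + 16/71 → 31/71
merge 17/71 + 23/71 → 40/71
merge 31/71 + 40/71 → 1
L = 6/71 + 11/71 + 16/71 + 23/71 + 31/71 + 40/71 + 1 = 198/71 ≈ 2.789 bits/symbol.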